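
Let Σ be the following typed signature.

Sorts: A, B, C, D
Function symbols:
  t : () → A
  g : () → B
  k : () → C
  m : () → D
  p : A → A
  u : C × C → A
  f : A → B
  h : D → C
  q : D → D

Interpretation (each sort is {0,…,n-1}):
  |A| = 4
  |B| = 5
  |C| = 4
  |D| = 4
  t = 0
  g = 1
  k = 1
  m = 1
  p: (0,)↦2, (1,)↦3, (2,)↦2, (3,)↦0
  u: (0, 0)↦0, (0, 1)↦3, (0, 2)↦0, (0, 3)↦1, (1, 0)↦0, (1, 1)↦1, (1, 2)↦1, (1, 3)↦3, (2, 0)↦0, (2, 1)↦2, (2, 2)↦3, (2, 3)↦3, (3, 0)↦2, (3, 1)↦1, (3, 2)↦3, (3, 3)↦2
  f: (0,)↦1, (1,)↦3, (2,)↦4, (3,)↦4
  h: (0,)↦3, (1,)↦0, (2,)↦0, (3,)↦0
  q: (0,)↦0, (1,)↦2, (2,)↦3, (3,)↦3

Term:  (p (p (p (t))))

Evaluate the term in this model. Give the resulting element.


  t = 0
  (p (t)) = p(0,) = 2
  (p (p (t))) = p(2,) = 2
  (p (p (p (t)))) = p(2,) = 2

value = 2


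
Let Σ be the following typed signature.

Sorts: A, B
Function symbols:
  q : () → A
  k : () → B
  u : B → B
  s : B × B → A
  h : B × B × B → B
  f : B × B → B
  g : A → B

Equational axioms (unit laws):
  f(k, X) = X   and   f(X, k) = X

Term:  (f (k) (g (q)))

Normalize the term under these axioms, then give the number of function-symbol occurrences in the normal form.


1. (f (k) (g (q)))  →  (g (q))
normal form: (g (q))

size = 2


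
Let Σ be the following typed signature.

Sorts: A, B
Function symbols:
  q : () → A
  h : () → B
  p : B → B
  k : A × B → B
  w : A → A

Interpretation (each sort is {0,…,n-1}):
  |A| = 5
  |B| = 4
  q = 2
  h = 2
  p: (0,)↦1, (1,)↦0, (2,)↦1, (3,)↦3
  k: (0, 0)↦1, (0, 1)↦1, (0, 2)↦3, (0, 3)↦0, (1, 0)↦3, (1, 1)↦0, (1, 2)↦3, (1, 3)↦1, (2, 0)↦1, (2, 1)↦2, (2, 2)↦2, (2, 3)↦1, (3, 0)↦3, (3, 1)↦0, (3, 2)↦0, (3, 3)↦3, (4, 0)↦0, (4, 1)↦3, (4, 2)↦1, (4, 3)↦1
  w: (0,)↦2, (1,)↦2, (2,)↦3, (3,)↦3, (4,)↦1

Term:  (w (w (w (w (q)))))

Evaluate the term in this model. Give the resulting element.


  q = 2
  (w (q)) = w(2,) = 3
  (w (w (q))) = w(3,) = 3
  (w (w (w (q)))) = w(3,) = 3
  (w (w (w (w (q))))) = w(3,) = 3

value = 3


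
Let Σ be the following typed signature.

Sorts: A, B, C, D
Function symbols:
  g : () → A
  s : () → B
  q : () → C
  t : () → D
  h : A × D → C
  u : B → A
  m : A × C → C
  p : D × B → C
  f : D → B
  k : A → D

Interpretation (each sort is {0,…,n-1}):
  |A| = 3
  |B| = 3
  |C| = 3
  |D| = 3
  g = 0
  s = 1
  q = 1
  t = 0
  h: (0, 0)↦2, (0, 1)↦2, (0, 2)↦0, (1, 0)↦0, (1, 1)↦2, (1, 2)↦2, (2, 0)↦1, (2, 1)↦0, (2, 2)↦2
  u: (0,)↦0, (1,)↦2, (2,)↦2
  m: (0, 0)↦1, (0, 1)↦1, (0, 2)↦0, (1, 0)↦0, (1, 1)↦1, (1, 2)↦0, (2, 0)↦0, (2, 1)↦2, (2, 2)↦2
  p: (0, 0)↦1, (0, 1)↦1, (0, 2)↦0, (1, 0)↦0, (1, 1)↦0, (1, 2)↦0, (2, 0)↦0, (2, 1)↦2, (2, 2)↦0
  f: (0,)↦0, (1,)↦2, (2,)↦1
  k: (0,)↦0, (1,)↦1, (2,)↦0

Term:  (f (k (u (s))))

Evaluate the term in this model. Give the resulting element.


value = 0

  s = 1
  (u (s)) = u(1,) = 2
  (k (u (s))) = k(2,) = 0
  (f (k (u (s)))) = f(0,) = 0


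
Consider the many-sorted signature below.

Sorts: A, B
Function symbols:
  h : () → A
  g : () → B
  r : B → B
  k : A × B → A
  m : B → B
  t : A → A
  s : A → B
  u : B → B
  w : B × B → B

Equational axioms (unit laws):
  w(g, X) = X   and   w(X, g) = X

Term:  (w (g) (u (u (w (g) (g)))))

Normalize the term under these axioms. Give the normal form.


normal form = (u (u (g)))

1. (w (g) (u (u (w (g) (g)))))  →  (u (u (w (g) (g))))
2. (u (u (w (g) (g))))  →  (u (u (g)))


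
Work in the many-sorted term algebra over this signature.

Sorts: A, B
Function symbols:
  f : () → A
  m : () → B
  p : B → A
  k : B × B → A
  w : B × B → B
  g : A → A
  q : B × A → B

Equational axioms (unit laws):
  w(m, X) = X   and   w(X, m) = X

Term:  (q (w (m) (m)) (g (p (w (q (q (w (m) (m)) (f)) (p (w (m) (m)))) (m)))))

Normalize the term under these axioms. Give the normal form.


normal form = (q (m) (g (p (q (q (m) (f)) (p (m))))))

1. (q (w (m) (m)) (g (p (w (q (q (w (m) (m)) (f)) (p (w (m) (m)))) (m)))))  →  (q (m) (g (p (w (q (q (w (m) (m)) (f)) (p (w (m) (m)))) (m)))))
2. (q (m) (g (p (w (q (q (w (m) (m)) (f)) (p (w (m) (m)))) (m)))))  →  (q (m) (g (p (q (q (w (m) (m)) (f)) (p (w (m) (m)))))))
3. (q (m) (g (p (q (q (w (m) (m)) (f)) (p (w (m) (m)))))))  →  (q (m) (g (p (q (q (m) (f)) (p (w (m) (m)))))))
4. (q (m) (g (p (q (q (m) (f)) (p (w (m) (m)))))))  →  (q (m) (g (p (q (q (m) (f)) (p (m))))))


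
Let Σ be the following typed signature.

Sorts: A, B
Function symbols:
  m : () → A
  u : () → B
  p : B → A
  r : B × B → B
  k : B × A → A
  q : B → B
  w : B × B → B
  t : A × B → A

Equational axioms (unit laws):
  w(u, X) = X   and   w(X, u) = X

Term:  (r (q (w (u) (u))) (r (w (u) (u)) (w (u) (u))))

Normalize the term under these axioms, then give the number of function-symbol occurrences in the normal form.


1. (r (q (w (u) (u))) (r (w (u) (u)) (w (u) (u))))  →  (r (q (u)) (r (w (u) (u)) (w (u) (u))))
2. (r (q (u)) (r (w (u) (u)) (w (u) (u))))  →  (r (q (u)) (r (u) (w (u) (u))))
3. (r (q (u)) (r (u) (w (u) (u))))  →  (r (q (u)) (r (u) (u)))
normal form: (r (q (u)) (r (u) (u)))

size = 6


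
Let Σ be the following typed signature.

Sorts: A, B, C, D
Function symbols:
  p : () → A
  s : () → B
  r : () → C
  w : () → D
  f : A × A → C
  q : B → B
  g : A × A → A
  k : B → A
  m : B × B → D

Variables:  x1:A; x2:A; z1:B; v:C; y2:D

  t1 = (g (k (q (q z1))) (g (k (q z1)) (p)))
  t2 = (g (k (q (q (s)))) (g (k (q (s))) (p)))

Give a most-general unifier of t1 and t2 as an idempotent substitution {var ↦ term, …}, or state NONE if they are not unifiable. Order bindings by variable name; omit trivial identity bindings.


{z1 ↦ (s)}


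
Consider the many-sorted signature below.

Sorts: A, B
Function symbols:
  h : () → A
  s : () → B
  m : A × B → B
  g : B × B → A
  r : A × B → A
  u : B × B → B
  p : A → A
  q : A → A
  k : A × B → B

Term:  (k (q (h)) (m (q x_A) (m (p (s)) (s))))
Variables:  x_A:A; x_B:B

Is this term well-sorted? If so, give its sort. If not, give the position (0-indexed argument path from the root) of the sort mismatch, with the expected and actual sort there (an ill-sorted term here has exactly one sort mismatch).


ill-sorted at position [1, 1, 0, 0]: expected A, got B

    (h) : A
  (q (h)) : A
      x_A : A
    (q x_A) : A
        (s) : B
      (p (s)) : ✗ arg 0 at [1, 1, 0, 0] has sort B, expected A
      (s) : B


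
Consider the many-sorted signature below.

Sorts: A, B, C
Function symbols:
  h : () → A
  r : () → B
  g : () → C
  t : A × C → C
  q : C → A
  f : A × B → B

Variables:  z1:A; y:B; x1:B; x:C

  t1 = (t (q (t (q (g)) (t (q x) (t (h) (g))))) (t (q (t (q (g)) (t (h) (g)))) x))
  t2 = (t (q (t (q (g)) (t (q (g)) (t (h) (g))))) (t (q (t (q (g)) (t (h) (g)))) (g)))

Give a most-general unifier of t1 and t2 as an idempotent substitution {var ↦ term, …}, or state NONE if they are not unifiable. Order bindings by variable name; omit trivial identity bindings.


{x ↦ (g)}


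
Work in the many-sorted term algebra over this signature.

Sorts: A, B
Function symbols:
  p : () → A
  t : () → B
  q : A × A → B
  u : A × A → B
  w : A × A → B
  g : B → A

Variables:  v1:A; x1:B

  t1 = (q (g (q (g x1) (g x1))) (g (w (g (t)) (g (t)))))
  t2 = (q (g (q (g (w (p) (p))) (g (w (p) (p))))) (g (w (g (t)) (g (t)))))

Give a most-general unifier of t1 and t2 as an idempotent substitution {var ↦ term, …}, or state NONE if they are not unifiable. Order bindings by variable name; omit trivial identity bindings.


{x1 ↦ (w (p) (p))}


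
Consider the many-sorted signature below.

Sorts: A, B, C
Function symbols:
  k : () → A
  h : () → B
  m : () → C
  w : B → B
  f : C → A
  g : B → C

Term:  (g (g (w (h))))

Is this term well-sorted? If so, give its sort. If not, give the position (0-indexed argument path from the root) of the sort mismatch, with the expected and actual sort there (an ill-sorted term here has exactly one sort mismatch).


      (h) : B
    (w (h)) : B
  (g (w (h))) : C
(g (g (w (h)))) : ✗ arg 0 at [0] has sort C, expected B

ill-sorted at position [0]: expected B, got C


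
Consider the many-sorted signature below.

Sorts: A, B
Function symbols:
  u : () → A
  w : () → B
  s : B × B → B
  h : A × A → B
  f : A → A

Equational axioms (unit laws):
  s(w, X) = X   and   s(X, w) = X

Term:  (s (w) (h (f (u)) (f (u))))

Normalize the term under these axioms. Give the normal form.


1. (s (w) (h (f (u)) (f (u))))  →  (h (f (u)) (f (u)))

normal form = (h (f (u)) (f (u)))


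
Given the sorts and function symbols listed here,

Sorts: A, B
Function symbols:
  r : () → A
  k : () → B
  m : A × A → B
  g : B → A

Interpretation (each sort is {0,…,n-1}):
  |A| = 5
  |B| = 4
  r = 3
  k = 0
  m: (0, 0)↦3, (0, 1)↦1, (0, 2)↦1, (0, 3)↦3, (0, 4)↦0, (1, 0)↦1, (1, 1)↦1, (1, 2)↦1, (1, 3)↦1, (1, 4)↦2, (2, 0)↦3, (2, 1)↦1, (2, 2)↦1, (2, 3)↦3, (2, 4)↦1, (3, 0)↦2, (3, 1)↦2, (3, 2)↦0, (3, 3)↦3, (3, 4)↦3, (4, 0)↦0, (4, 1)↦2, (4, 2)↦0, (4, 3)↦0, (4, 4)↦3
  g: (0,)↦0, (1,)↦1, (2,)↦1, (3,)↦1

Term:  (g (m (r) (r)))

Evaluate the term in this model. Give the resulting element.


value = 1

  r = 3
  r = 3
  (m (r) (r)) = m(3, 3) = 3
  (g (m (r) (r))) = g(3,) = 1


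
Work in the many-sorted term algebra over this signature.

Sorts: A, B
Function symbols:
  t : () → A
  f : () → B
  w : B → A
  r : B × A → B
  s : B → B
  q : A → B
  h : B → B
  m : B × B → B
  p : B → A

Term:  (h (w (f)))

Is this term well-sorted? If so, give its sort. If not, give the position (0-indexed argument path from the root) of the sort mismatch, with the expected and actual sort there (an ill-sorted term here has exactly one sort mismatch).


ill-sorted at position [0]: expected B, got A

    (f) : B
  (w (f)) : A
(h (w (f))) : ✗ arg 0 at [0] has sort A, expected B


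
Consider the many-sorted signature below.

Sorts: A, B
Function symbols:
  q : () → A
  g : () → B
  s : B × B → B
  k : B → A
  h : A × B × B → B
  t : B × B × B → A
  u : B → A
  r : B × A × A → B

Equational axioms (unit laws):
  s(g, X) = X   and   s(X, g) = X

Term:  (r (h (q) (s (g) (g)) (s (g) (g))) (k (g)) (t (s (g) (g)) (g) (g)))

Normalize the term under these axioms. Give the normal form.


1. (r (h (q) (s (g) (g)) (s (g) (g))) (k (g)) (t (s (g) (g)) (g) (g)))  →  (r (h (q) (g) (s (g) (g))) (k (g)) (t (s (g) (g)) (g) (g)))
2. (r (h (q) (g) (s (g) (g))) (k (g)) (t (s (g) (g)) (g) (g)))  →  (r (h (q) (g) (g)) (k (g)) (t (s (g) (g)) (g) (g)))
3. (r (h (q) (g) (g)) (k (g)) (t (s (g) (g)) (g) (g)))  →  (r (h (q) (g) (g)) (k (g)) (t (g) (g) (g)))

normal form = (r (h (q) (g) (g)) (k (g)) (t (g) (g) (g)))


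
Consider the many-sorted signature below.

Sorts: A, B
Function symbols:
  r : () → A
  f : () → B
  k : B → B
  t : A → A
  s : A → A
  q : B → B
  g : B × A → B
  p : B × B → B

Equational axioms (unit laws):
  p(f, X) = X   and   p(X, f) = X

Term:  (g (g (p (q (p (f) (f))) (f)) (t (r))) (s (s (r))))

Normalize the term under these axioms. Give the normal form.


1. (g (g (p (q (p (f) (f))) (f)) (t (r))) (s (s (r))))  →  (g (g (q (p (f) (f))) (t (r))) (s (s (r))))
2. (g (g (q (p (f) (f))) (t (r))) (s (s (r))))  →  (g (g (q (f)) (t (r))) (s (s (r))))

normal form = (g (g (q (f)) (t (r))) (s (s (r))))


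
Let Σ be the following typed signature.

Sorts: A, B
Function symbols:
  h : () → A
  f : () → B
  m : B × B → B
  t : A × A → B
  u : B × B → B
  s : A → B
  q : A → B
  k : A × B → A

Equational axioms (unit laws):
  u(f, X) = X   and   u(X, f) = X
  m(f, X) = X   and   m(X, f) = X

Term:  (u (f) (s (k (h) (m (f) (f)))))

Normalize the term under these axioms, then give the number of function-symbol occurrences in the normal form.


size = 4

1. (u (f) (s (k (h) (m (f) (f)))))  →  (s (k (h) (m (f) (f))))
2. (s (k (h) (m (f) (f))))  →  (s (k (h) (f)))
normal form: (s (k (h) (f)))


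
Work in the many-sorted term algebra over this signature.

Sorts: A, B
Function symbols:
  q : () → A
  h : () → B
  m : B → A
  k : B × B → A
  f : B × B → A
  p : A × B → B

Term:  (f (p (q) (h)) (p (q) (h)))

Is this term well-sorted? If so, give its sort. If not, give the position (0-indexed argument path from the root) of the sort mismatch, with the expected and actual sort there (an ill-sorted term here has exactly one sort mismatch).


well-sorted; sort = A

    (q) : A
    (h) : B
  (p (q) (h)) : B
    (q) : A
    (h) : B
  (p (q) (h)) : B
(f (p (q) (h)) (p (q) (h))) : A


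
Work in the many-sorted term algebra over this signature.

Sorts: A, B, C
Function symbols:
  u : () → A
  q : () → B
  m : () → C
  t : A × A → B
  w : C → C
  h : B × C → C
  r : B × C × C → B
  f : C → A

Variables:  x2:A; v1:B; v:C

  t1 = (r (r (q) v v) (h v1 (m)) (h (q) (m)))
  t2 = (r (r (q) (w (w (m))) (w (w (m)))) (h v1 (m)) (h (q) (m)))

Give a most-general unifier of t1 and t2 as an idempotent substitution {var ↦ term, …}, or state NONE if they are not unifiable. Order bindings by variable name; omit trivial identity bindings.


{v ↦ (w (w (m)))}


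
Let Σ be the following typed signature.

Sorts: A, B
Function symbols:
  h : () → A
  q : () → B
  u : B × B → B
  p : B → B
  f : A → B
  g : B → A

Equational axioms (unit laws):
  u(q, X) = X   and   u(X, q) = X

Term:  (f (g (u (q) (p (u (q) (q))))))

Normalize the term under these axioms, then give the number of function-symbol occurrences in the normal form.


size = 4

1. (f (g (u (q) (p (u (q) (q))))))  →  (f (g (p (u (q) (q)))))
2. (f (g (p (u (q) (q)))))  →  (f (g (p (q))))
normal form: (f (g (p (q))))


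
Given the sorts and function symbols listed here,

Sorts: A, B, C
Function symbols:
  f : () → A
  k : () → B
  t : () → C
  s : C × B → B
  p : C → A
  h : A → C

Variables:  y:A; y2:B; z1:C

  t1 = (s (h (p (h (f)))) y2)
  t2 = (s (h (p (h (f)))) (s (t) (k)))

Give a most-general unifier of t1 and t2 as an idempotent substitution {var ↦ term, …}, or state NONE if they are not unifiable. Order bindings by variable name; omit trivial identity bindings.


{y2 ↦ (s (t) (k))}


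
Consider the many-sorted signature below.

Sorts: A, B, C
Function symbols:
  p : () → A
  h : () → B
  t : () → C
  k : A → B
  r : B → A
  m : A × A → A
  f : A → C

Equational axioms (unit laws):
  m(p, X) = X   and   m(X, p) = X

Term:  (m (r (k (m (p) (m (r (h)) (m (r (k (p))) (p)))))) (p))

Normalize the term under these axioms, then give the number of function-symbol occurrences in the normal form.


size = 8

1. (m (r (k (m (p) (m (r (h)) (m (r (k (p))) (p)))))) (p))  →  (r (k (m (p) (m (r (h)) (m (r (k (p))) (p))))))
2. (r (k (m (p) (m (r (h)) (m (r (k (p))) (p))))))  →  (r (k (m (r (h)) (m (r (k (p))) (p)))))
3. (r (k (m (r (h)) (m (r (k (p))) (p)))))  →  (r (k (m (r (h)) (r (k (p))))))
normal form: (r (k (m (r (h)) (r (k (p))))))


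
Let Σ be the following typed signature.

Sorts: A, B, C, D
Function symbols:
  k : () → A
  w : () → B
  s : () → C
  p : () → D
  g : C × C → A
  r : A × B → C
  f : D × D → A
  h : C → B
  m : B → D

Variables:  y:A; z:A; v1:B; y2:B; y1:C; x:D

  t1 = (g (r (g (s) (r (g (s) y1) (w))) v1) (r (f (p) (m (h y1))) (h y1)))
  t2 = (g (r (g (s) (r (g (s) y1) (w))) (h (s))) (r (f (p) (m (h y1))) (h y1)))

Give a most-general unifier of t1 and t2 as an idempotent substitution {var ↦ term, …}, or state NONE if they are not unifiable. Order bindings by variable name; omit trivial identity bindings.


{v1 ↦ (h (s))}


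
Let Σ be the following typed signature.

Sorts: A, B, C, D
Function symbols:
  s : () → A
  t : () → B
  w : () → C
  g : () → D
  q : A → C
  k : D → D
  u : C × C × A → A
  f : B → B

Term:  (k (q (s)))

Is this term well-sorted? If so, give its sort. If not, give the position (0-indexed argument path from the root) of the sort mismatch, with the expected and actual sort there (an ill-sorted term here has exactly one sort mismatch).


    (s) : A
  (q (s)) : C
(k (q (s))) : ✗ arg 0 at [0] has sort C, expected D

ill-sorted at position [0]: expected D, got C


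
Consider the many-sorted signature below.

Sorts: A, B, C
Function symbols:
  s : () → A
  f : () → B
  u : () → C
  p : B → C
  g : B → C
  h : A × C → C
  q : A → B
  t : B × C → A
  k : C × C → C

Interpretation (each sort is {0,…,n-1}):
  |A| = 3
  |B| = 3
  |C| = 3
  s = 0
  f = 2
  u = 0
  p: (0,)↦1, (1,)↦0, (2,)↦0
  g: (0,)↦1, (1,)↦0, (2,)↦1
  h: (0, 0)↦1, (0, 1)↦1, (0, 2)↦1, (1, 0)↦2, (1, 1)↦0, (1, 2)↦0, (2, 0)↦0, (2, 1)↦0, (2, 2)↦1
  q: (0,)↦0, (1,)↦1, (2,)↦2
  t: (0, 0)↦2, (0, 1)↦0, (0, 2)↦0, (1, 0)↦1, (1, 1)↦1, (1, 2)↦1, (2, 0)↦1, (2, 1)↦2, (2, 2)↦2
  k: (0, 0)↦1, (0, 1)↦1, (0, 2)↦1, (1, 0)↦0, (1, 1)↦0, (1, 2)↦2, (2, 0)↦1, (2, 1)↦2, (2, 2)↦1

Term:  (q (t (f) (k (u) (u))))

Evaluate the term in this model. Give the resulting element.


value = 2

  f = 2
  u = 0
  u = 0
  (k (u) (u)) = k(0, 0) = 1
  (t (f) (k (u) (u))) = t(2, 1) = 2
  (q (t (f) (k (u) (u)))) = q(2,) = 2


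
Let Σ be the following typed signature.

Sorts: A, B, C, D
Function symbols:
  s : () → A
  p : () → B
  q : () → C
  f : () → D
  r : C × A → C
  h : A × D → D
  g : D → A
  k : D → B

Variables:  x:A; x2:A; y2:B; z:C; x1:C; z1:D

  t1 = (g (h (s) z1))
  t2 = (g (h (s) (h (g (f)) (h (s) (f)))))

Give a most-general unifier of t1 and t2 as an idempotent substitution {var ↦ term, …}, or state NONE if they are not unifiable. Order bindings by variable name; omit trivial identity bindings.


{z1 ↦ (h (g (f)) (h (s) (f)))}


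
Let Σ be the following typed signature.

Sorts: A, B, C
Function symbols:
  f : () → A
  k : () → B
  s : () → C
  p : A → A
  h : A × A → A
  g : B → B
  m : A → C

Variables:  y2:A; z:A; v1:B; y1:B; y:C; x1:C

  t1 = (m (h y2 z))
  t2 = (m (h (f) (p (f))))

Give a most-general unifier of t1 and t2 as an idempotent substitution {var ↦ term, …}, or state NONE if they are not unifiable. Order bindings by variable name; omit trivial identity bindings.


{y2 ↦ (f), z ↦ (p (f))}


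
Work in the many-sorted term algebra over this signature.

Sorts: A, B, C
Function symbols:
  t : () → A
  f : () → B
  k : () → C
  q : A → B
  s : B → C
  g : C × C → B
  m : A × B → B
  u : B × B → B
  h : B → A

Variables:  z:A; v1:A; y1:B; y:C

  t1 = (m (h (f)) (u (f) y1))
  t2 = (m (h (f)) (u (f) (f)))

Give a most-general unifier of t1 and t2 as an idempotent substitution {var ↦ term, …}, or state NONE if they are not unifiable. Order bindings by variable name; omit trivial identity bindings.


{y1 ↦ (f)}


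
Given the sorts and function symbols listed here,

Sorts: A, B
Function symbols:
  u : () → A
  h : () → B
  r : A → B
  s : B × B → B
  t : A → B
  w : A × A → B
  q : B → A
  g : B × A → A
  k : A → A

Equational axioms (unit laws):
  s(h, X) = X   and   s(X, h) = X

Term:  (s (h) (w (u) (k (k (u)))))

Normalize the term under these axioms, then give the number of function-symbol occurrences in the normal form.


1. (s (h) (w (u) (k (k (u)))))  →  (w (u) (k (k (u))))
normal form: (w (u) (k (k (u))))

size = 5


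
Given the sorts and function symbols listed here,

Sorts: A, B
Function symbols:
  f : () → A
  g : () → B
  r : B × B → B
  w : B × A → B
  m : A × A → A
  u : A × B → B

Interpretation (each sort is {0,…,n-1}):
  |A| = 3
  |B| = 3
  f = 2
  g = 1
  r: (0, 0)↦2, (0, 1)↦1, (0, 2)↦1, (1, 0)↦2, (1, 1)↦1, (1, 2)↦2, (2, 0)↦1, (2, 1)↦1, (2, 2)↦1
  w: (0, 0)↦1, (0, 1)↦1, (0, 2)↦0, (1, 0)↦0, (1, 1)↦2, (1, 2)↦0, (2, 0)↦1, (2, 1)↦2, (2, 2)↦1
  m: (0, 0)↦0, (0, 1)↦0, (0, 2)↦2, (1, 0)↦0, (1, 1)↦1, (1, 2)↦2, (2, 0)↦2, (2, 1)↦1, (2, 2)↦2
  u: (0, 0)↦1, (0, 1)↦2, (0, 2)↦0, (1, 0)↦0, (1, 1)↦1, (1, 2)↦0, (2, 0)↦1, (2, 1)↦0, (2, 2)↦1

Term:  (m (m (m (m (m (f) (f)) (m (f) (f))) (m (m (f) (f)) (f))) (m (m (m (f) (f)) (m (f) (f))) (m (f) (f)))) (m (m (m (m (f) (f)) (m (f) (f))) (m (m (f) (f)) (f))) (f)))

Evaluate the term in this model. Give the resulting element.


  f = 2
  f = 2
  (m (f) (f)) = m(2, 2) = 2
  f = 2
  f = 2
  (m (f) (f)) = m(2, 2) = 2
  (m (m (f) (f)) (m (f) (f))) = m(2, 2) = 2
  f = 2
  f = 2
  (m (f) (f)) = m(2, 2) = 2
  f = 2
  (m (m (f) (f)) (f)) = m(2, 2) = 2
  (m (m (m (f) (f)) (m (f) (f))) (m (m (f) (f)) (f))) = m(2, 2) = 2
  f = 2
  f = 2
  (m (f) (f)) = m(2, 2) = 2
  f = 2
  f = 2
  (m (f) (f)) = m(2, 2) = 2
  (m (m (f) (f)) (m (f) (f))) = m(2, 2) = 2
  f = 2
  f = 2
  (m (f) (f)) = m(2, 2) = 2
  (m (m (m (f) (f)) (m (f) (f))) (m (f) (f))) = m(2, 2) = 2
  (m (m (m (m (f) (f)) (m (f) (f))) (m (m (f) (f)) (f))) (m (m (m (f) (f)) (m (f) (f))) (m (f) (f)))) = m(2, 2) = 2
  f = 2
  f = 2
  (m (f) (f)) = m(2, 2) = 2
  f = 2
  f = 2
  (m (f) (f)) = m(2, 2) = 2
  (m (m (f) (f)) (m (f) (f))) = m(2, 2) = 2
  f = 2
  f = 2
  (m (f) (f)) = m(2, 2) = 2
  f = 2
  (m (m (f) (f)) (f)) = m(2, 2) = 2
  (m (m (m (f) (f)) (m (f) (f))) (m (m (f) (f)) (f))) = m(2, 2) = 2
  f = 2
  (m (m (m (m (f) (f)) (m (f) (f))) (m (m (f) (f)) (f))) (f)) = m(2, 2) = 2
  (m (m (m (m (m (f) (f)) (m (f) (f))) (m (m (f) (f)) (f))) (m (m (m (f) (f)) (m (f) (f))) (m (f) (f)))) (m (m (m (m (f) (f)) (m (f) (f))) (m (m (f) (f)) (f))) (f))) = m(2, 2) = 2

value = 2


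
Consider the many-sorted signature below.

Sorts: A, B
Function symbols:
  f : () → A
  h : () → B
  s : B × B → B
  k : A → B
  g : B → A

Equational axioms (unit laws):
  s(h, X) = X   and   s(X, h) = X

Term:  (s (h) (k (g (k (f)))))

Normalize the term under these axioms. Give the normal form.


normal form = (k (g (k (f))))

1. (s (h) (k (g (k (f)))))  →  (k (g (k (f))))


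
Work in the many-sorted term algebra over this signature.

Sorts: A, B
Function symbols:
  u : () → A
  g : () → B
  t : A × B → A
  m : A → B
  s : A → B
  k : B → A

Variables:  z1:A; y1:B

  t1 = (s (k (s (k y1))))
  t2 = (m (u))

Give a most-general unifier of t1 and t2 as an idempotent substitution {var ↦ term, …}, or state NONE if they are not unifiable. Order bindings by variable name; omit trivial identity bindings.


head clash or occurs-check failure — not unifiable

NONE (not unifiable)


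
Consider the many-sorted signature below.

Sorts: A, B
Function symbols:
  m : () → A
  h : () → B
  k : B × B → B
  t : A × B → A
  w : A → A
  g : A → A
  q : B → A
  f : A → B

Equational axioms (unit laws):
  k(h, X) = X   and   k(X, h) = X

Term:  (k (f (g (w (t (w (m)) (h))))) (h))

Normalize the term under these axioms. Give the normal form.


normal form = (f (g (w (t (w (m)) (h)))))

1. (k (f (g (w (t (w (m)) (h))))) (h))  →  (f (g (w (t (w (m)) (h)))))


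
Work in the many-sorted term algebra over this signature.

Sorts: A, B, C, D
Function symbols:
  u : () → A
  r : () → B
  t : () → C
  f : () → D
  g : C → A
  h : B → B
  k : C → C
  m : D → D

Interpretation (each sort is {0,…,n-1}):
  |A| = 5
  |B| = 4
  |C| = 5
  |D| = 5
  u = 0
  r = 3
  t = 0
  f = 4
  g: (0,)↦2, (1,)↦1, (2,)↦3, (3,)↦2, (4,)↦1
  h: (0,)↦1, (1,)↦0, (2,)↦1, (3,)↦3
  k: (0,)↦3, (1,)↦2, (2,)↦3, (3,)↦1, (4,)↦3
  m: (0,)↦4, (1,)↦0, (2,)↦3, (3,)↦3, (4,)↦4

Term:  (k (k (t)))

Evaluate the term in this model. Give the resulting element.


  t = 0
  (k (t)) = k(0,) = 3
  (k (k (t))) = k(3,) = 1

value = 1


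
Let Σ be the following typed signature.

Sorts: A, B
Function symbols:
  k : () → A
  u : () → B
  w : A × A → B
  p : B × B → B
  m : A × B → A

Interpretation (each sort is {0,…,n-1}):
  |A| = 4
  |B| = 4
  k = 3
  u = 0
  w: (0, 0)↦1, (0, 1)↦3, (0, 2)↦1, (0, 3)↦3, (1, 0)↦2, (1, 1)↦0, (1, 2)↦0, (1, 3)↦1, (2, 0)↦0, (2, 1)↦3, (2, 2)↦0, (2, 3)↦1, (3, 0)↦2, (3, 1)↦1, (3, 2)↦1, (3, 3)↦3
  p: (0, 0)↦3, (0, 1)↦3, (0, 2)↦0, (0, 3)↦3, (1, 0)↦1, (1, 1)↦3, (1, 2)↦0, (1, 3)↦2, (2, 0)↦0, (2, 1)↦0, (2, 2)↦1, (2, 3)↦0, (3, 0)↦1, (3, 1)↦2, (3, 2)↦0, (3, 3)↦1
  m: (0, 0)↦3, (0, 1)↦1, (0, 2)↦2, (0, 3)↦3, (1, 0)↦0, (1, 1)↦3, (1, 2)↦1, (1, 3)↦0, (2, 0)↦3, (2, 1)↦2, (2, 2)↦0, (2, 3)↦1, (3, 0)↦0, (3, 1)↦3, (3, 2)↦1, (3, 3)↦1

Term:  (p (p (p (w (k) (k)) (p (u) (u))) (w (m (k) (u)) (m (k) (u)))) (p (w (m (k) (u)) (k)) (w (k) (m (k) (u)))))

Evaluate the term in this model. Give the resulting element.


  k = 3
  k = 3
  (w (k) (k)) = w(3, 3) = 3
  u = 0
  u = 0
  (p (u) (u)) = p(0, 0) = 3
  (p (w (k) (k)) (p (u) (u))) = p(3, 3) = 1
  k = 3
  u = 0
  (m (k) (u)) = m(3, 0) = 0
  k = 3
  u = 0
  (m (k) (u)) = m(3, 0) = 0
  (w (m (k) (u)) (m (k) (u))) = w(0, 0) = 1
  (p (p (w (k) (k)) (p (u) (u))) (w (m (k) (u)) (m (k) (u)))) = p(1, 1) = 3
  k = 3
  u = 0
  (m (k) (u)) = m(3, 0) = 0
  k = 3
  (w (m (k) (u)) (k)) = w(0, 3) = 3
  k = 3
  k = 3
  u = 0
  (m (k) (u)) = m(3, 0) = 0
  (w (k) (m (k) (u))) = w(3, 0) = 2
  (p (w (m (k) (u)) (k)) (w (k) (m (k) (u)))) = p(3, 2) = 0
  (p (p (p (w (k) (k)) (p (u) (u))) (w (m (k) (u)) (m (k) (u)))) (p (w (m (k) (u)) (k)) (w (k) (m (k) (u))))) = p(3, 0) = 1

value = 1


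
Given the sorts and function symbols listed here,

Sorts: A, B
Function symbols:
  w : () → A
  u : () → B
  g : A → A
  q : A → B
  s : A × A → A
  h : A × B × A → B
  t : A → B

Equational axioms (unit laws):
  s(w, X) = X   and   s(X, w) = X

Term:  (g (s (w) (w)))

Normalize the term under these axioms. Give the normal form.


normal form = (g (w))

1. (g (s (w) (w)))  →  (g (w))


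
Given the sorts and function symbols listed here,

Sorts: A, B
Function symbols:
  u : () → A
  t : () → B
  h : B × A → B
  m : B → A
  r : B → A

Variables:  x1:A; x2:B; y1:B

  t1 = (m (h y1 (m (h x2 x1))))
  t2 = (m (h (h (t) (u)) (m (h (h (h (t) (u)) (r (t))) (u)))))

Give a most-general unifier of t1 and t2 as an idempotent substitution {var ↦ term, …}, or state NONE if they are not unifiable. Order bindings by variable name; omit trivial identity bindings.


{x1 ↦ (u), x2 ↦ (h (h (t) (u)) (r (t))), y1 ↦ (h (t) (u))}


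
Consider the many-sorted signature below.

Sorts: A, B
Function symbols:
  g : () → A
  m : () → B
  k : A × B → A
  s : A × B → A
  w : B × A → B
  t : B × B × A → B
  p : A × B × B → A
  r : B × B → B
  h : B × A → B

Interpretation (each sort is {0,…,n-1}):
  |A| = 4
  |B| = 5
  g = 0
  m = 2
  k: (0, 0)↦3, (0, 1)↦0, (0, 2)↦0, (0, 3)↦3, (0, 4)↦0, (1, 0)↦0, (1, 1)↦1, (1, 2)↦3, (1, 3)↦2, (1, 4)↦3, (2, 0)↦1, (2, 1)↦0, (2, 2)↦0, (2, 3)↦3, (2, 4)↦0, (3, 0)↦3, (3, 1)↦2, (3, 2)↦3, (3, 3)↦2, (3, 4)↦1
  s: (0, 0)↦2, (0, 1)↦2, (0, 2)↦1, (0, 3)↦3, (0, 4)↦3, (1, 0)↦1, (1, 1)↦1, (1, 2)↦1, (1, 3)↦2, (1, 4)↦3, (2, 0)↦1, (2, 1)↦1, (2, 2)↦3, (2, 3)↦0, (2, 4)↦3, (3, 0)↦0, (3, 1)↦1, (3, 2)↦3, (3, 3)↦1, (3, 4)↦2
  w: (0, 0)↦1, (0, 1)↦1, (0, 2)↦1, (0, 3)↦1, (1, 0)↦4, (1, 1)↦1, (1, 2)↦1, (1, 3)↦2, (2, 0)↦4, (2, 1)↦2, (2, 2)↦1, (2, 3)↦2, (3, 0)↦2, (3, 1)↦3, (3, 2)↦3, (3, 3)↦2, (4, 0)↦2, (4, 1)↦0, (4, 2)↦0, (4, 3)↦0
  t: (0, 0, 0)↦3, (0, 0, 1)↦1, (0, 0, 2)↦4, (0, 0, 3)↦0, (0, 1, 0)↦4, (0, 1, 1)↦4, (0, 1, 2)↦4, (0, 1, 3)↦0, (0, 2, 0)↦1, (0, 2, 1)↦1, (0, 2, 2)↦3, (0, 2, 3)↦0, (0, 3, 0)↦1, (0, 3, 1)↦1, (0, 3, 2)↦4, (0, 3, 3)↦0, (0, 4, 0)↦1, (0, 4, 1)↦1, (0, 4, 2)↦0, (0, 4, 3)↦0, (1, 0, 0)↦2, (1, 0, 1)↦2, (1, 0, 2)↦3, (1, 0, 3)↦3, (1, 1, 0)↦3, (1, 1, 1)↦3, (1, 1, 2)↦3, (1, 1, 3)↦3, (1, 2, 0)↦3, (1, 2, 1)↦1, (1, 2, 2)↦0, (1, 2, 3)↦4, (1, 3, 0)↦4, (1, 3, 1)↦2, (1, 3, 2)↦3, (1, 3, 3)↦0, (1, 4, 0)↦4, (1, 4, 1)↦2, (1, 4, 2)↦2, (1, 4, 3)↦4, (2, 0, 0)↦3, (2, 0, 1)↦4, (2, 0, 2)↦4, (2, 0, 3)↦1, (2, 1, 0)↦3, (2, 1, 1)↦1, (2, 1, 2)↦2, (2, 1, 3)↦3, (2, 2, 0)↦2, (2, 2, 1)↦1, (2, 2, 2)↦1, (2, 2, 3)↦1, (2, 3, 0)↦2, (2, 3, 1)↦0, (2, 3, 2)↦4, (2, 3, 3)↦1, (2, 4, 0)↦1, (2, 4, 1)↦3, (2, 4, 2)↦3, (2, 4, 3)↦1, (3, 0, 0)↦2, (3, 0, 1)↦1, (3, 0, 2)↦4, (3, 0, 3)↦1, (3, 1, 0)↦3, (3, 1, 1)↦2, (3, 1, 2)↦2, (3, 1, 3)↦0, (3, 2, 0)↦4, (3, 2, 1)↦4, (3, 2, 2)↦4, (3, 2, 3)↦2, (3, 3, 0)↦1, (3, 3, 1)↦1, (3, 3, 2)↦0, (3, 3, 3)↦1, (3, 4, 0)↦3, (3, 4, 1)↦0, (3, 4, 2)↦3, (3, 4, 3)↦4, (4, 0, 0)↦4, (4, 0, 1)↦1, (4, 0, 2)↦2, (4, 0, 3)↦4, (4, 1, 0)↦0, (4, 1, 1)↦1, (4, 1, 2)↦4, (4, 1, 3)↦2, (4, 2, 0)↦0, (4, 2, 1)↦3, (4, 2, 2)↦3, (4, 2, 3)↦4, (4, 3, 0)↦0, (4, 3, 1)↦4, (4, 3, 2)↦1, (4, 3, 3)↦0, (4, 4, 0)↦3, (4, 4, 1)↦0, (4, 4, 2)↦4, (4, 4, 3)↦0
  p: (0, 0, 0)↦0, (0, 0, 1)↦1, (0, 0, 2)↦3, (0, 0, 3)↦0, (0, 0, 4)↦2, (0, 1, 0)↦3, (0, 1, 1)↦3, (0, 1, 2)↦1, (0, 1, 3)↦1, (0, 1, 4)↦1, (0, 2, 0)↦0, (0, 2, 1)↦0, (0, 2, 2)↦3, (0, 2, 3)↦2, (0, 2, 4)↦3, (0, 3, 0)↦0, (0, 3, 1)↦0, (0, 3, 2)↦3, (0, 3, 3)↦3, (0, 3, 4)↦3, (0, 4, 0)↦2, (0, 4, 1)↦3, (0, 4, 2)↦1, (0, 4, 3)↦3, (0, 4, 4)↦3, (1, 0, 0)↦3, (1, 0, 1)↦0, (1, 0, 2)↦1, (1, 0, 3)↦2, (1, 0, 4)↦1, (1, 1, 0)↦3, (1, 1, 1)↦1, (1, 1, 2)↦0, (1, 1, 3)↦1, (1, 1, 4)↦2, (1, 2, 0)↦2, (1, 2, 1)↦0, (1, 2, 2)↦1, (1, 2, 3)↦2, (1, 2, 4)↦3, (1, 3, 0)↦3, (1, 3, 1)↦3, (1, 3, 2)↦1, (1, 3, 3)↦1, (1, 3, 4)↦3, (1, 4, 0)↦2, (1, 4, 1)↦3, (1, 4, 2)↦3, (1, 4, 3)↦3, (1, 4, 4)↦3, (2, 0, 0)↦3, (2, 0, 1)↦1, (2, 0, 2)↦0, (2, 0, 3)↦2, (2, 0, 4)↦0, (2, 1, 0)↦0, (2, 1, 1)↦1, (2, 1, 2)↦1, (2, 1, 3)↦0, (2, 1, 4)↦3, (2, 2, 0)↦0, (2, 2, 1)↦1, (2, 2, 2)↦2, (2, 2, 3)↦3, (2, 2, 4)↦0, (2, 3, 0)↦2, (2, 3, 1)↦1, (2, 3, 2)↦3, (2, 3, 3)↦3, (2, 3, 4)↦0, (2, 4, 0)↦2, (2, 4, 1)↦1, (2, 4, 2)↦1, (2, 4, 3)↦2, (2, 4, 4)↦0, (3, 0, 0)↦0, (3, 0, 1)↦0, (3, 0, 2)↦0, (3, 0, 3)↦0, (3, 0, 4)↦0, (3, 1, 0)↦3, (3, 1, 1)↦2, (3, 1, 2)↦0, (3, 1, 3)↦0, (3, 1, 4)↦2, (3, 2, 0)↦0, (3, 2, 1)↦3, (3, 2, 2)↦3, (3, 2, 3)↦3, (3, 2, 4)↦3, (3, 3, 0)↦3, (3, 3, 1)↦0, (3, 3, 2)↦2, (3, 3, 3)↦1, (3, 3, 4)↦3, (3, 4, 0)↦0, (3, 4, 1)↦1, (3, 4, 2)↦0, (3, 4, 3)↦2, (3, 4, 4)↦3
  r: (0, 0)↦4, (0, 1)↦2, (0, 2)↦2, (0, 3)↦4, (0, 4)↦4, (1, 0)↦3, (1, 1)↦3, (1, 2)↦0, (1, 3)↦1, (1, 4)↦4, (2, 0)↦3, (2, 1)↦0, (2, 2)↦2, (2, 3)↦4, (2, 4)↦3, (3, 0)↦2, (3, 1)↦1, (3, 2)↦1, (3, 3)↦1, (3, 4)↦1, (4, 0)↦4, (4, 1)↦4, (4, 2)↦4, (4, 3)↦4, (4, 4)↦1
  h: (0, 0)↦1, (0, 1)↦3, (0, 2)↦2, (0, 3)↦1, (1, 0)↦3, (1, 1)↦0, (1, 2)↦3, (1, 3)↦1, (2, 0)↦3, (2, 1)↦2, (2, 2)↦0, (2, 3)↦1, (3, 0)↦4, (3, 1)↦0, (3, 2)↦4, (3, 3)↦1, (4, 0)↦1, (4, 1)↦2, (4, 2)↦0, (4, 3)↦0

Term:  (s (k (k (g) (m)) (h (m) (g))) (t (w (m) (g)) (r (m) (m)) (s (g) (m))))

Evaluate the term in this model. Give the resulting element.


value = 1

  g = 0
  m = 2
  (k (g) (m)) = k(0, 2) = 0
  m = 2
  g = 0
  (h (m) (g)) = h(2, 0) = 3
  (k (k (g) (m)) (h (m) (g))) = k(0, 3) = 3
  m = 2
  g = 0
  (w (m) (g)) = w(2, 0) = 4
  m = 2
  m = 2
  (r (m) (m)) = r(2, 2) = 2
  g = 0
  m = 2
  (s (g) (m)) = s(0, 2) = 1
  (t (w (m) (g)) (r (m) (m)) (s (g) (m))) = t(4, 2, 1) = 3
  (s (k (k (g) (m)) (h (m) (g))) (t (w (m) (g)) (r (m) (m)) (s (g) (m)))) = s(3, 3) = 1


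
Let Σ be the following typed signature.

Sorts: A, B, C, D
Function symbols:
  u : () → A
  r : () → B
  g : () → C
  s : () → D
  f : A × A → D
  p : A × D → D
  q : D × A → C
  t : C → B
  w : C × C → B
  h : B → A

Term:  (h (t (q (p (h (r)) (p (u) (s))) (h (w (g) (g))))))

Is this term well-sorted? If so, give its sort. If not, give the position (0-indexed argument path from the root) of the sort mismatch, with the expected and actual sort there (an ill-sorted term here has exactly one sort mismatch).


well-sorted; sort = A

          (r) : B
        (h (r)) : A
          (u) : A
          (s) : D
        (p (u) (s)) : D
      (p (h (r)) (p (u) (s))) : D
          (g) : C
          (g) : C
        (w (g) (g)) : B
      (h (w (g) (g))) : A
    (q (p (h (r)) (p (u) (s))) (h (w (g) (g)))) : C
  (t (q (p (h (r)) (p (u) (s))) (h (w (g) (g))))) : B
(h (t (q (p (h (r)) (p (u) (s))) (h (w (g) (g)))))) : A


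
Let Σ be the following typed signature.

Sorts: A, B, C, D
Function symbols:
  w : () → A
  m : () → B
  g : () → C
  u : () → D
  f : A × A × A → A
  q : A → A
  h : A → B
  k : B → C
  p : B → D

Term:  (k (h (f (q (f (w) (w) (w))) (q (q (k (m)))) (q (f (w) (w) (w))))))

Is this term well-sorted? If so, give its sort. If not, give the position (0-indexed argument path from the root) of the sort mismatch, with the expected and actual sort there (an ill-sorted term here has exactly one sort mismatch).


          (w) : A
          (w) : A
          (w) : A
        (f (w) (w) (w)) : A
      (q (f (w) (w) (w))) : A
            (m) : B
          (k (m)) : C
        (q (k (m))) : ✗ arg 0 at [0, 0, 1, 0, 0] has sort C, expected A
          (w) : A
          (w) : A
          (w) : A
        (f (w) (w) (w)) : A
      (q (f (w) (w) (w))) : A

ill-sorted at position [0, 0, 1, 0, 0]: expected A, got C


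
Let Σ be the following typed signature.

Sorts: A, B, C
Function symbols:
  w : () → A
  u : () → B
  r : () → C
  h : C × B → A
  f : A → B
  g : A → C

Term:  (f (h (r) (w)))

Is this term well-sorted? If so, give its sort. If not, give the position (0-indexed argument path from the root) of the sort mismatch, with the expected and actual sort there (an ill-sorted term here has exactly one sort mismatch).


ill-sorted at position [0, 1]: expected B, got A

    (r) : C
    (w) : A
  (h (r) (w)) : ✗ arg 1 at [0, 1] has sort A, expected B


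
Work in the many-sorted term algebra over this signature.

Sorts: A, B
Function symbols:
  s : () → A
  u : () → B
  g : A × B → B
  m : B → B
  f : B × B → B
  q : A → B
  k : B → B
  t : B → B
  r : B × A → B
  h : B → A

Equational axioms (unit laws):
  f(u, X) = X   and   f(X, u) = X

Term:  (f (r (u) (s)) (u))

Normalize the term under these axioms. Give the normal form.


1. (f (r (u) (s)) (u))  →  (r (u) (s))

normal form = (r (u) (s))


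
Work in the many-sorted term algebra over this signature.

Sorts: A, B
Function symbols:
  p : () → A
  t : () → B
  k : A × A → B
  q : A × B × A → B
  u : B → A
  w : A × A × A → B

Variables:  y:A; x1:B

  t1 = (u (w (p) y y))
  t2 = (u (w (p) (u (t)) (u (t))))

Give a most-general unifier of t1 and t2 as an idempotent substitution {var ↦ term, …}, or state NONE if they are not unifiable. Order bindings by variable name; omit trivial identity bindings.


{y ↦ (u (t))}


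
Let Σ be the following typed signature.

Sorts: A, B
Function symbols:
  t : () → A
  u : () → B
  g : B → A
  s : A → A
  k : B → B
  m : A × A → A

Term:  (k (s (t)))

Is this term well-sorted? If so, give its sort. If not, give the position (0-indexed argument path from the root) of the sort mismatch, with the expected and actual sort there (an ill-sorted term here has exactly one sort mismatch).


ill-sorted at position [0]: expected B, got A

    (t) : A
  (s (t)) : A
(k (s (t))) : ✗ arg 0 at [0] has sort A, expected B


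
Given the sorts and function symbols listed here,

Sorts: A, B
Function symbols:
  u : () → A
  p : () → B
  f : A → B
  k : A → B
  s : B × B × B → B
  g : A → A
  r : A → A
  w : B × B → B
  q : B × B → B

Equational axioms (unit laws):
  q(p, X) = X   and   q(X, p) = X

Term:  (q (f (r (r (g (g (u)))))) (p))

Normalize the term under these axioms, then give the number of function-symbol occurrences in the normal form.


1. (q (f (r (r (g (g (u)))))) (p))  →  (f (r (r (g (g (u))))))
normal form: (f (r (r (g (g (u))))))

size = 6


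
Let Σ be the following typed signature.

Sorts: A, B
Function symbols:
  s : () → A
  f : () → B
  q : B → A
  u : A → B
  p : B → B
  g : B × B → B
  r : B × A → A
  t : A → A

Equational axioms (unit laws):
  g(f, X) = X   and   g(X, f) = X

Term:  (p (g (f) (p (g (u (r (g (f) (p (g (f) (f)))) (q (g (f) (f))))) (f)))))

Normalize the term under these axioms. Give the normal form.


normal form = (p (p (u (r (p (f)) (q (f))))))

1. (p (g (f) (p (g (u (r (g (f) (p (g (f) (f)))) (q (g (f) (f))))) (f)))))  →  (p (p (g (u (r (g (f) (p (g (f) (f)))) (q (g (f) (f))))) (f))))
2. (p (p (g (u (r (g (f) (p (g (f) (f)))) (q (g (f) (f))))) (f))))  →  (p (p (u (r (g (f) (p (g (f) (f)))) (q (g (f) (f)))))))
3. (p (p (u (r (g (f) (p (g (f) (f)))) (q (g (f) (f)))))))  →  (p (p (u (r (p (g (f) (f))) (q (g (f) (f)))))))
4. (p (p (u (r (p (g (f) (f))) (q (g (f) (f)))))))  →  (p (p (u (r (p (f)) (q (g (f) (f)))))))
5. (p (p (u (r (p (f)) (q (g (f) (f)))))))  →  (p (p (u (r (p (f)) (q (f))))))


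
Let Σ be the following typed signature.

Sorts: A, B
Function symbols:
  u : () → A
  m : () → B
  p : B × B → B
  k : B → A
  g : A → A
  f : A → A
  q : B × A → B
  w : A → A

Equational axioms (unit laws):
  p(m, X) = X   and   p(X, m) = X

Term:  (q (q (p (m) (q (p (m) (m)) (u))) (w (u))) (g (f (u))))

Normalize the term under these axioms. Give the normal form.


normal form = (q (q (q (m) (u)) (w (u))) (g (f (u))))

1. (q (q (p (m) (q (p (m) (m)) (u))) (w (u))) (g (f (u))))  →  (q (q (q (p (m) (m)) (u)) (w (u))) (g (f (u))))
2. (q (q (q (p (m) (m)) (u)) (w (u))) (g (f (u))))  →  (q (q (q (m) (u)) (w (u))) (g (f (u))))


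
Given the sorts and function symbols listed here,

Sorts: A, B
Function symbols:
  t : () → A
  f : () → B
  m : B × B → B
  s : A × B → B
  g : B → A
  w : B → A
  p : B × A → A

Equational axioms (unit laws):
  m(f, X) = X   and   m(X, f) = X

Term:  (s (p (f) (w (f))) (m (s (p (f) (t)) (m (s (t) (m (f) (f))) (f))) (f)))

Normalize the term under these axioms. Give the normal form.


1. (s (p (f) (w (f))) (m (s (p (f) (t)) (m (s (t) (m (f) (f))) (f))) (f)))  →  (s (p (f) (w (f))) (s (p (f) (t)) (m (s (t) (m (f) (f))) (f))))
2. (s (p (f) (w (f))) (s (p (f) (t)) (m (s (t) (m (f) (f))) (f))))  →  (s (p (f) (w (f))) (s (p (f) (t)) (s (t) (m (f) (f)))))
3. (s (p (f) (w (f))) (s (p (f) (t)) (s (t) (m (f) (f)))))  →  (s (p (f) (w (f))) (s (p (f) (t)) (s (t) (f))))

normal form = (s (p (f) (w (f))) (s (p (f) (t)) (s (t) (f))))


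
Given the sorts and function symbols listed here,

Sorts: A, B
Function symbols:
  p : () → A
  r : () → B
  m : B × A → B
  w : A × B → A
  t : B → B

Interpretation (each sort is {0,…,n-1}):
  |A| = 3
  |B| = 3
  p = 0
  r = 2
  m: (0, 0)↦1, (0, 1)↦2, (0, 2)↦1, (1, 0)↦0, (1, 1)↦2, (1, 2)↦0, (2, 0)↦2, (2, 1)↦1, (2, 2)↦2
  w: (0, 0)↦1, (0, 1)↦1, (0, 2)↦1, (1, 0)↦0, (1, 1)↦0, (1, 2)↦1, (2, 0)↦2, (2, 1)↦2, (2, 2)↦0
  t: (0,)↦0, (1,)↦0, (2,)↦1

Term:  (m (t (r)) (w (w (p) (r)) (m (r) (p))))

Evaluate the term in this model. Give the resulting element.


  r = 2
  (t (r)) = t(2,) = 1
  p = 0
  r = 2
  (w (p) (r)) = w(0, 2) = 1
  r = 2
  p = 0
  (m (r) (p)) = m(2, 0) = 2
  (w (w (p) (r)) (m (r) (p))) = w(1, 2) = 1
  (m (t (r)) (w (w (p) (r)) (m (r) (p)))) = m(1, 1) = 2

value = 2


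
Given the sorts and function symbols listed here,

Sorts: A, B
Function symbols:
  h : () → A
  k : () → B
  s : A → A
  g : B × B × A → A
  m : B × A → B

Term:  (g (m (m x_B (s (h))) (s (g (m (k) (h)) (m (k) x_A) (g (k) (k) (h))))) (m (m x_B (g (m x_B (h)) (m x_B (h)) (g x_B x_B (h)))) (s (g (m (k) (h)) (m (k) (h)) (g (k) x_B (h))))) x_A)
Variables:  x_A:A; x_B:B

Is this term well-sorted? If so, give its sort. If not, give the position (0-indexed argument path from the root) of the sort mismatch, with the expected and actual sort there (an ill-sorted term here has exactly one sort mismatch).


      x_B : B
        (h) : A
      (s (h)) : A
    (m x_B (s (h))) : B
          (k) : B
          (h) : A
        (m (k) (h)) : B
          (k) : B
          x_A : A
        (m (k) x_A) : B
          (k) : B
          (k) : B
          (h) : A
        (g (k) (k) (h)) : A
      (g (m (k) (h)) (m (k) x_A) (g (k) (k) (h))) : A
    (s (g (m (k) (h)) (m (k) x_A) (g (k) (k) (h)))) : A
  (m (m x_B (s (h))) (s (g (m (k) (h)) (m (k) x_A) (g (k) (k) (h))))) : B
      x_B : B
          x_B : B
          (h) : A
        (m x_B (h)) : B
          x_B : B
          (h) : A
        (m x_B (h)) : B
          x_B : B
          x_B : B
          (h) : A
        (g x_B x_B (h)) : A
      (g (m x_B (h)) (m x_B (h)) (g x_B x_B (h))) : A
    (m x_B (g (m x_B (h)) (m x_B (h)) (g x_B x_B (h)))) : B
          (k) : B
          (h) : A
        (m (k) (h)) : B
          (k) : B
          (h) : A
        (m (k) (h)) : B
          (k) : B
          x_B : B
          (h) : A
        (g (k) x_B (h)) : A
      (g (m (k) (h)) (m (k) (h)) (g (k) x_B (h))) : A
    (s (g (m (k) (h)) (m (k) (h)) (g (k) x_B (h)))) : A
  (m (m x_B (g (m x_B (h)) (m x_B (h)) (g x_B x_B (h)))) (s (g (m (k) (h)) (m (k) (h)) (g (k) x_B (h))))) : B
  x_A : A
(g (m (m x_B (s (h))) (s (g (m (k) (h)) (m (k) x_A) (g (k) (k) (h))))) (m (m x_B (g (m x_B (h)) (m x_B (h)) (g x_B x_B (h)))) (s (g (m (k) (h)) (m (k) (h)) (g (k) x_B (h))))) x_A) : A

well-sorted; sort = A
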